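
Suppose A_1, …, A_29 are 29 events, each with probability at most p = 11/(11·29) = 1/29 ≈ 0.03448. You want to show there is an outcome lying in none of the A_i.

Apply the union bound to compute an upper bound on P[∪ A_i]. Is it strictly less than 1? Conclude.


Union bound: P[∪_{i=1}^{29} A_i] ≤ Σ_i P[A_i] ≤ 29·p = 29·(1/29) = 1.
Numerically: 1 ≈ 1.00000.
Is 1 < 1? NO.
Since the bound 1 is ≥ 1, the union bound is uninformative here; it does NOT by itself certify existence.

29·p = 1 ≈ 1.00000; existence NOT certified by the union bound.


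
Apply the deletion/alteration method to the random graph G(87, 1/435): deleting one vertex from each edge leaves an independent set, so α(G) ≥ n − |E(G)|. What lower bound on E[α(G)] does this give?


E[|E(G)|] = C(87, 2)·p = 3741 · (1/435) = 43/5.
E[α(G)] ≥ n − E[|E(G)|] = 87 − 43/5 = 392/5.
Numerically: ≈ 78.400000.
(This is only a lower bound; the true E[α(G)] may be larger.)

E[α(G)] ≥ 392/5 ≈ 78.400000.


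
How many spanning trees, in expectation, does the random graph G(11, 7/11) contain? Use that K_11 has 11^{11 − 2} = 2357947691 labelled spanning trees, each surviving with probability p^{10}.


K_11 has 11^{11 − 2} = 2357947691 labelled spanning trees.
For each such spanning tree H, let X_H = 1 if all 10 edges of H are present in G. Then P[X_H = 1] = p^{10} = (7/11)^{10} = 282475249/25937424601.
By linearity of expectation: E[X] = Σ_H E[X_H] = 2357947691 · p^{10} = 2357947691 · 282475249/25937424601 = 282475249/11.
Numerically: E[X] ≈ 2.57e+07.

E[X] = 2357947691 · (7/11)^{10} = 282475249/11 ≈ 2.57e+07.


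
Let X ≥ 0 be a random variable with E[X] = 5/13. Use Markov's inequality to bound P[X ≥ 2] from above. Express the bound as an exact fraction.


μ = E[X] = 5/13, a = 2.
Markov: P[X ≥ 2] ≤ μ/a = (5/13)/2 = 5/26.
Numerically: ≈ 0.19231.
(Since a = 2 > μ = 0.38462, the bound 5/26 is < 1 and informative.)

P[X ≥ 2] ≤ 5/26 ≈ 0.19231.


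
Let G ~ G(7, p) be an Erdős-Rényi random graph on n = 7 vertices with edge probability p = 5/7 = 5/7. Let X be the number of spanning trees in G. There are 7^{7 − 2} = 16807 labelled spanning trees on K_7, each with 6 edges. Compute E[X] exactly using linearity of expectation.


K_7 has 7^{7 − 2} = 16807 labelled spanning trees.
For each such spanning tree H, let X_H = 1 if all 6 edges of H are present in G. Then P[X_H = 1] = p^{6} = (5/7)^{6} = 15625/117649.
By linearity of expectation: E[X] = Σ_H E[X_H] = 16807 · p^{6} = 16807 · 15625/117649 = 15625/7.
Numerically: E[X] ≈ 2232.14.

E[X] = 16807 · (5/7)^{6} = 15625/7 ≈ 2232.14.


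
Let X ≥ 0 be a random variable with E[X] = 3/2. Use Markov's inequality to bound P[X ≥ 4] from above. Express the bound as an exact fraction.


μ = E[X] = 3/2, a = 4.
Markov: P[X ≥ 4] ≤ μ/a = (3/2)/4 = 3/8.
Numerically: ≈ 0.375.
(Since a = 4 > μ = 1.500, the bound 3/8 is < 1 and informative.)

P[X ≥ 4] ≤ 3/8 ≈ 0.375.


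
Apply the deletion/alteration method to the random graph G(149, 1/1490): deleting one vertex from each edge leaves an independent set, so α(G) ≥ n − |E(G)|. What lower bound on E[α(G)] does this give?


E[|E(G)|] = C(149, 2)·p = 11026 · (1/1490) = 37/5.
E[α(G)] ≥ n − E[|E(G)|] = 149 − 37/5 = 708/5.
Numerically: ≈ 141.60000.
(This is only a lower bound; the true E[α(G)] may be larger.)

E[α(G)] ≥ 708/5 ≈ 141.60000.


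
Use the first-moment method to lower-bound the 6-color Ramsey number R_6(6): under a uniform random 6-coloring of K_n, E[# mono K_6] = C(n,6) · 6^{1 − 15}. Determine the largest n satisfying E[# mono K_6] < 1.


We need C(n, 6) · 6^{1 − 15} < 1, i.e. C(n, 6) < 6^{15 − 1} = 78364164096.
Check values of n near the boundary:
  n = 194: C(194, 6) = 68482017072; 68482017072 < 78364164096? YES
  n = 195: C(195, 6) = 70656049360; 70656049360 < 78364164096? YES
  n = 196: C(196, 6) = 72887293024; 72887293024 < 78364164096? YES
  n = 197: C(197, 6) = 75176946208; 75176946208 < 78364164096? YES
  n = 198: C(198, 6) = 77526225777; 77526225777 < 78364164096? YES
  n = 199: C(199, 6) = 79936367511; 79936367511 < 78364164096? NO
The largest n with C(n, 6) < 78364164096 is n = 198 (where E[X] = 25842075259/26121388032 ≈ 0.9893). Hence R_6(6) > 198, i.e. R_6(6) ≥ 199.

Largest n = 198; hence R_6(6) > 198.


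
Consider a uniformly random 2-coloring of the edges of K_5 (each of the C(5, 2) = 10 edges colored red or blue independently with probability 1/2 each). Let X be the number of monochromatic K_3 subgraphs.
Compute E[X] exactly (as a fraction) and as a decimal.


Let X = Σ_S X_S over the C(5, 3) = 10 subsets S of size 3, where X_S = 1 if the K_3 on S is monochromatic.
For a fixed S, the K_3 on S has C(3, 2) = 3 edges. P[all 3 edges red] = (1/2)^3, and likewise for blue, so P[monochromatic] = 2·(1/2)^3 = 2^{1 − 3} = 1/4.
Summing: E[X] = C(5, 3) · 2^{1 − 3} = 10 · 1/4 = 5/2.
Numerically: E[X] ≈ 2.5000.

E[X] = C(5,3)·2^(1−C(3,2)) = 5/2 ≈ 2.5000.


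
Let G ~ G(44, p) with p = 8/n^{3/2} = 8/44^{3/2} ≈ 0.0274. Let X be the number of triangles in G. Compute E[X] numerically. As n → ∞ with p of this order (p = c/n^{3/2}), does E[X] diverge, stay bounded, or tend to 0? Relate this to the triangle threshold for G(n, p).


Number of potential triangles: C(44, 3) = 13244.
Each occurs with probability p³ ≈ (0.0274)³ ≈ 2.05936e-05.
By linearity: E[X] = C(44, 3)·p³ ≈ 13244 · 2.05936e-05 ≈ 0.273.
Since α = 3/2 > 1, p = c/n^{3/2} = o(1/n) is below the triangle threshold p ~ 1/n. Asymptotically E[X] ~ (c³/6)·n^{3(1−α)} = (8³/6)·n^{-1.5} → 0, so by Markov's inequality G has no triangles w.h.p.

E[X] ≈ 0.273; in regime p = Θ(1/n^{3/2}) E[X] tends to 0 (below the triangle threshold p ~ 1/n).


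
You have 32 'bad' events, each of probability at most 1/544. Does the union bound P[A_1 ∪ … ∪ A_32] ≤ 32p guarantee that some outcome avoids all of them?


Union bound: P[∪_{i=1}^{32} A_i] ≤ Σ_i P[A_i] ≤ 32·p = 32·(1/544) = 1/17.
Numerically: 1/17 ≈ 0.059.
Is 1/17 < 1? YES.
Since P[∪ A_i] ≤ 1/17 < 1, the complement has P[∩ A_i^c] ≥ 1 − 1/17 = 16/17 > 0, so some outcome avoids every A_i.

32·p = 1/17 ≈ 0.059; existence CERTIFIED by the union bound.


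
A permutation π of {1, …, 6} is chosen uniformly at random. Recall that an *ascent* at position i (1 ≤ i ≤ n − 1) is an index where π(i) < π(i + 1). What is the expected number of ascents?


Write X = Σ X_I over i = 1, …, 5, with X_I the indicator of one ascent.
There are 5 indicators.
For each fixed i, the pair (π(i), π(i+1)) is a uniformly random ordered pair of distinct values from {1, …, 6}; by symmetry P[π(i) < π(i+1)] = 1/2.
By linearity: E[X] = 5 · (1/2) = (6 − 1) · (1/2) = 5/2 ≈ 2.5000.

E[X] = 5/2 = 2.5000.


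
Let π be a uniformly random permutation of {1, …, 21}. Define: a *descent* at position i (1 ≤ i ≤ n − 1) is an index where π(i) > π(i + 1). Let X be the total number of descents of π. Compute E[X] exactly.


Write X = Σ X_I over i = 1, …, 20, with X_I the indicator of one descent.
There are 20 indicators.
For each fixed i, the pair (π(i), π(i+1)) is a uniformly random ordered pair of distinct values from {1, …, 21}; by symmetry P[π(i) > π(i+1)] = 1/2.
By linearity: E[X] = 20 · (1/2) = (21 − 1) · (1/2) = 10 ≈ 10.0000.

E[X] = 10 = 10.0000.


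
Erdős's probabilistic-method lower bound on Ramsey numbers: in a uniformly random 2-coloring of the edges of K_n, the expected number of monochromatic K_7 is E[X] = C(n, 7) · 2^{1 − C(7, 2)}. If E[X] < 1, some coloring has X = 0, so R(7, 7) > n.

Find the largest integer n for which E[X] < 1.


We need C(n, 7) · 2^{1 − 21} < 1, i.e. C(n, 7) < 2^{21 − 1} = 1048576.
Check values of n near the boundary:
  n = 25: C(25, 7) = 480700; 480700 < 1048576? YES
  n = 26: C(26, 7) = 657800; 657800 < 1048576? YES
  n = 27: C(27, 7) = 888030; 888030 < 1048576? YES
  n = 28: C(28, 7) = 1184040; 1184040 < 1048576? NO
The largest n with C(n, 7) < 1048576 is n = 27 (where E[X] = 444015/524288 ≈ 0.846891). Hence R(7, 7) > 27, i.e. R(7, 7) ≥ 28.

Largest n = 27; hence R(7, 7) > 27.


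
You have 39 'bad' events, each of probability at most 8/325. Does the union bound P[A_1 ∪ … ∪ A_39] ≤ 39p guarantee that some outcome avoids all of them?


Union bound: P[∪_{i=1}^{39} A_i] ≤ Σ_i P[A_i] ≤ 39·p = 39·(8/325) = 24/25.
Numerically: 24/25 ≈ 0.960.
Is 24/25 < 1? YES.
Since P[∪ A_i] ≤ 24/25 < 1, the complement has P[∩ A_i^c] ≥ 1 − 24/25 = 1/25 > 0, so some outcome avoids every A_i.

39·p = 24/25 ≈ 0.960; existence CERTIFIED by the union bound.


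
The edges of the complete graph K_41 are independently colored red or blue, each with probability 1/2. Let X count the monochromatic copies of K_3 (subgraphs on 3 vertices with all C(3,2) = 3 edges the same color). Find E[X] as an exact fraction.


Let X = Σ_S X_S over the C(41, 3) = 10660 subsets S of size 3, where X_S = 1 if the K_3 on S is monochromatic.
For a fixed S, the K_3 on S has C(3, 2) = 3 edges. P[all 3 edges red] = (1/2)^3, and likewise for blue, so P[monochromatic] = 2·(1/2)^3 = 2^{1 − 3} = 1/4.
By linearity of expectation: E[X] = C(41, 3) · 2^{1 − 3} = 10660 · 1/4 = 2665.
Numerically: E[X] ≈ 2665.000000.

E[X] = C(41,3)·2^(1−C(3,2)) = 2665 ≈ 2665.000000.


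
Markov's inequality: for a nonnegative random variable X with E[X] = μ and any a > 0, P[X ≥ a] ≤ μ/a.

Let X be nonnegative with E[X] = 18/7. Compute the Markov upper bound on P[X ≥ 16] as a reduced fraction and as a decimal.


μ = E[X] = 18/7, a = 16.
Markov: P[X ≥ 16] ≤ μ/a = (18/7)/16 = 9/56.
Numerically: ≈ 0.161.
(Since a = 16 > μ = 2.571, the bound 9/56 is < 1 and informative.)

P[X ≥ 16] ≤ 9/56 ≈ 0.161.


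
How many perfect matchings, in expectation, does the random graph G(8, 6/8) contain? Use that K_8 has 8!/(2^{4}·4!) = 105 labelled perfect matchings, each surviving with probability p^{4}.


K_8 has 8!/(2^{4}·4!) = 105 labelled perfect matchings.
For each such perfect matching H, let X_H = 1 if all 4 edges of H are present in G. Then P[X_H = 1] = p^{4} = (3/4)^{4} = 81/256.
By linearity of expectation: E[X] = Σ_H E[X_H] = 105 · p^{4} = 105 · 81/256 = 8505/256.
Numerically: E[X] ≈ 33.22.

E[X] = 105 · (3/4)^{4} = 8505/256 ≈ 33.22.


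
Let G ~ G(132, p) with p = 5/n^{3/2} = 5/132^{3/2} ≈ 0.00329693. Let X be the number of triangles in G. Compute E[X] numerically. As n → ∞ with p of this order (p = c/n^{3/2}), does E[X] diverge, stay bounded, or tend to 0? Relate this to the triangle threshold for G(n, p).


Number of potential triangles: C(132, 3) = 374660.
Each occurs with probability p³ ≈ (0.00329693)³ ≈ 3.58366432e-08.
By linearity: E[X] = C(132, 3)·p³ ≈ 374660 · 3.58366432e-08 ≈ 0.013427.
Since α = 3/2 > 1, p = c/n^{3/2} = o(1/n) is below the triangle threshold p ~ 1/n. Asymptotically E[X] ~ (c³/6)·n^{3(1−α)} = (5³/6)·n^{-1.5} → 0, so by Markov's inequality G has no triangles w.h.p.

E[X] ≈ 0.013427; in regime p = Θ(1/n^{3/2}) E[X] tends to 0 (below the triangle threshold p ~ 1/n).


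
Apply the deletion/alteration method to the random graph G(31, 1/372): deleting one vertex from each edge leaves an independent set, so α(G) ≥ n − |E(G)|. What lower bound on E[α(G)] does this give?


E[|E(G)|] = C(31, 2)·p = 465 · (1/372) = 5/4.
E[α(G)] ≥ n − E[|E(G)|] = 31 − 5/4 = 119/4.
Numerically: ≈ 29.7500.
(This is only a lower bound; the true E[α(G)] may be larger.)

E[α(G)] ≥ 119/4 ≈ 29.7500.


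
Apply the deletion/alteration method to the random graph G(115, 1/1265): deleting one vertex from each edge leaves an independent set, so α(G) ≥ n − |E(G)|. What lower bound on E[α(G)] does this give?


E[|E(G)|] = C(115, 2)·p = 6555 · (1/1265) = 57/11.
E[α(G)] ≥ n − E[|E(G)|] = 115 − 57/11 = 1208/11.
Numerically: ≈ 109.818182.
(This is only a lower bound; the true E[α(G)] may be larger.)

E[α(G)] ≥ 1208/11 ≈ 109.818182.


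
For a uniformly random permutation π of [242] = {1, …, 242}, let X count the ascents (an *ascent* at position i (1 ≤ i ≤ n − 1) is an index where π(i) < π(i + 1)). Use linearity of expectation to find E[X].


Write X = Σ X_I over i = 1, …, 241, with X_I the indicator of one ascent.
There are 241 indicators.
For each fixed i, the pair (π(i), π(i+1)) is a uniformly random ordered pair of distinct values from {1, …, 242}; by symmetry P[π(i) < π(i+1)] = 1/2.
By linearity: E[X] = 241 · (1/2) = (242 − 1) · (1/2) = 241/2 ≈ 120.500000.

E[X] = 241/2 = 120.500000.


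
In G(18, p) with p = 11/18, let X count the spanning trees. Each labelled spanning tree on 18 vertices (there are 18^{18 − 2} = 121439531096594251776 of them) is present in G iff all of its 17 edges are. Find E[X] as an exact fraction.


K_18 has 18^{18 − 2} = 121439531096594251776 labelled spanning trees.
For each such spanning tree H, let X_H = 1 if all 17 edges of H are present in G. Then P[X_H = 1] = p^{17} = (11/18)^{17} = 505447028499293771/2185911559738696531968.
By linearity of expectation: E[X] = Σ_H E[X_H] = 121439531096594251776 · p^{17} = 121439531096594251776 · 505447028499293771/2185911559738696531968 = 505447028499293771/18.
Numerically: E[X] ≈ 2.808e+16.

E[X] = 121439531096594251776 · (11/18)^{17} = 505447028499293771/18 ≈ 2.808e+16.


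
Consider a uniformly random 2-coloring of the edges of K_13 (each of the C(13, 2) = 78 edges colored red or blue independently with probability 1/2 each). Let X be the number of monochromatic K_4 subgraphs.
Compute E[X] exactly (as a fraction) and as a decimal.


Let X = Σ_S X_S over the C(13, 4) = 715 subsets S of size 4, where X_S = 1 if the K_4 on S is monochromatic.
For a fixed S, the K_4 on S has C(4, 2) = 6 edges. P[all 6 edges red] = (1/2)^6, and likewise for blue, so P[monochromatic] = 2·(1/2)^6 = 2^{1 − 6} = 1/32.
By linearity of expectation: E[X] = C(13, 4) · 2^{1 − 6} = 715 · 1/32 = 715/32.
Numerically: E[X] ≈ 22.344.

E[X] = C(13,4)·2^(1−C(4,2)) = 715/32 ≈ 22.344.


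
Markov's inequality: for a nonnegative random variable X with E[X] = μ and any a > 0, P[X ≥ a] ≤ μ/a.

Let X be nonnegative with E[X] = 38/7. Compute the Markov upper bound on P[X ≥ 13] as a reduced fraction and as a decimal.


μ = E[X] = 38/7, a = 13.
Markov: P[X ≥ 13] ≤ μ/a = (38/7)/13 = 38/91.
Numerically: ≈ 0.418.
(Since a = 13 > μ = 5.429, the bound 38/91 is < 1 and informative.)

P[X ≥ 13] ≤ 38/91 ≈ 0.418.


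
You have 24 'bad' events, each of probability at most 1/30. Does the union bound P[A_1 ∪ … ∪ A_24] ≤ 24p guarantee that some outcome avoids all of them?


Union bound: P[∪_{i=1}^{24} A_i] ≤ Σ_i P[A_i] ≤ 24·p = 24·(1/30) = 4/5.
Numerically: 4/5 ≈ 0.800.
Is 4/5 < 1? YES.
Since P[∪ A_i] ≤ 4/5 < 1, the complement has P[∩ A_i^c] ≥ 1 − 4/5 = 1/5 > 0, so some outcome avoids every A_i.

24·p = 4/5 ≈ 0.800; existence CERTIFIED by the union bound.


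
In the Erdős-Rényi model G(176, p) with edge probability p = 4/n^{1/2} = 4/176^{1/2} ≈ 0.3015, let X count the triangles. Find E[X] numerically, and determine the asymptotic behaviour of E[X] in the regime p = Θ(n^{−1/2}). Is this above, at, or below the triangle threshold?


Number of potential triangles: C(176, 3) = 893200.
Each occurs with probability p³ ≈ (0.3015)³ ≈ 2.741012e-02.
By linearity: E[X] = C(176, 3)·p³ ≈ 893200 · 2.741012e-02 ≈ 24482.7212.
Since α = 1/2 < 1, p = c/n^{1/2} ≫ 1/n is above the triangle threshold p ~ 1/n. Asymptotically E[X] ~ (c³/6)·n^{3(1−α)} = (4³/6)·n^{1.5} → ∞; triangles are abundant w.h.p.

E[X] ≈ 24482.7212; in regime p = Θ(1/n^{1/2}) E[X] diverges (above the triangle threshold p ~ 1/n).


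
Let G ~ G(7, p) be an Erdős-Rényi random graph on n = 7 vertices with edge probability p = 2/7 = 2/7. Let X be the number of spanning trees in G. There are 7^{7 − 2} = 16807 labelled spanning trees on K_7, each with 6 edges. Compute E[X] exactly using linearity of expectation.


K_7 has 7^{7 − 2} = 16807 labelled spanning trees.
For each such spanning tree H, let X_H = 1 if all 6 edges of H are present in G. Then P[X_H = 1] = p^{6} = (2/7)^{6} = 64/117649.
By linearity of expectation: E[X] = Σ_H E[X_H] = 16807 · p^{6} = 16807 · 64/117649 = 64/7.
Numerically: E[X] ≈ 9.14.

E[X] = 16807 · (2/7)^{6} = 64/7 ≈ 9.14.


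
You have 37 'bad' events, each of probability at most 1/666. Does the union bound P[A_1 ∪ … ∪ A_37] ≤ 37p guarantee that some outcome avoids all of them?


Union bound: P[∪_{i=1}^{37} A_i] ≤ Σ_i P[A_i] ≤ 37·p = 37·(1/666) = 1/18.
Numerically: 1/18 ≈ 0.055556.
Is 1/18 < 1? YES.
Since P[∪ A_i] ≤ 1/18 < 1, the complement has P[∩ A_i^c] ≥ 1 − 1/18 = 17/18 > 0, so some outcome avoids every A_i.

37·p = 1/18 ≈ 0.055556; existence CERTIFIED by the union bound.


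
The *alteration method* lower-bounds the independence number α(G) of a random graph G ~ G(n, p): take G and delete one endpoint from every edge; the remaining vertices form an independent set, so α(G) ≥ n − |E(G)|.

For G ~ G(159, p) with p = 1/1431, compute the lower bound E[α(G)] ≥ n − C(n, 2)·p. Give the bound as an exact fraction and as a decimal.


E[|E(G)|] = C(159, 2)·p = 12561 · (1/1431) = 79/9.
E[α(G)] ≥ n − E[|E(G)|] = 159 − 79/9 = 1352/9.
Numerically: ≈ 150.222.
(This is only a lower bound; the true E[α(G)] may be larger.)

E[α(G)] ≥ 1352/9 ≈ 150.222.


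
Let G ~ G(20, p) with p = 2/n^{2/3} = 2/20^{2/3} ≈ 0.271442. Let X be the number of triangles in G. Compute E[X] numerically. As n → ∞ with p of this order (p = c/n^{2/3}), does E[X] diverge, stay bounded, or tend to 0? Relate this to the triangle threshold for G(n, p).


Number of potential triangles: C(20, 3) = 1140.
Each occurs with probability p³ ≈ (0.271442)³ ≈ 2.00000000e-02.
By linearity: E[X] = C(20, 3)·p³ ≈ 1140 · 2.00000000e-02 ≈ 22.800000.
Since α = 2/3 < 1, p = c/n^{2/3} ≫ 1/n is above the triangle threshold p ~ 1/n. Asymptotically E[X] ~ (c³/6)·n^{3(1−α)} = (2³/6)·n^{1} → ∞; triangles are abundant w.h.p.

E[X] ≈ 22.800000; in regime p = Θ(1/n^{2/3}) E[X] diverges (above the triangle threshold p ~ 1/n).


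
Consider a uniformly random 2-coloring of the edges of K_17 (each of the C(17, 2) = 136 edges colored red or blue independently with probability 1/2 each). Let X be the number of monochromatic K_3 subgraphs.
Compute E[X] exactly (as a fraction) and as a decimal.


Let X = Σ_S X_S over the C(17, 3) = 680 subsets S of size 3, where X_S = 1 if the K_3 on S is monochromatic.
For a fixed S, the K_3 on S has C(3, 2) = 3 edges. P[all 3 edges red] = (1/2)^3, and likewise for blue, so P[monochromatic] = 2·(1/2)^3 = 2^{1 − 3} = 1/4.
Summing: E[X] = C(17, 3) · 2^{1 − 3} = 680 · 1/4 = 170.
Numerically: E[X] ≈ 170.000000.

E[X] = C(17,3)·2^(1−C(3,2)) = 170 ≈ 170.000000.


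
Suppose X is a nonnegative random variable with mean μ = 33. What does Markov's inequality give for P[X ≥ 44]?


μ = E[X] = 33, a = 44.
Markov: P[X ≥ 44] ≤ μ/a = (33)/44 = 3/4.
Numerically: ≈ 0.7500.
(Since a = 44 > μ = 33.0000, the bound 3/4 is < 1 and informative.)

P[X ≥ 44] ≤ 3/4 ≈ 0.7500.


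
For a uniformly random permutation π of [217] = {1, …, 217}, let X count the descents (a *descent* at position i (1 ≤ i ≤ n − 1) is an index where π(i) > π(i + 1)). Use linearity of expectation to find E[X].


Write X = Σ X_I over i = 1, …, 216, with X_I the indicator of one descent.
There are 216 indicators.
For each fixed i, the pair (π(i), π(i+1)) is a uniformly random ordered pair of distinct values from {1, …, 217}; by symmetry P[π(i) > π(i+1)] = 1/2.
By linearity: E[X] = 216 · (1/2) = (217 − 1) · (1/2) = 108 ≈ 108.000.

E[X] = 108 = 108.000.


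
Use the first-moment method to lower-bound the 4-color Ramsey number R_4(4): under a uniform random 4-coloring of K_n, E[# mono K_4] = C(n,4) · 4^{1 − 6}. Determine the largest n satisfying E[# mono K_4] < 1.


We need C(n, 4) · 4^{1 − 6} < 1, i.e. C(n, 4) < 4^{6 − 1} = 1024.
Check values of n near the boundary:
  n = 12: C(12, 4) = 495; 495 < 1024? YES
  n = 13: C(13, 4) = 715; 715 < 1024? YES
  n = 14: C(14, 4) = 1001; 1001 < 1024? YES
  n = 15: C(15, 4) = 1365; 1365 < 1024? NO
  n = 16: C(16, 4) = 1820; 1820 < 1024? NO
The largest n with C(n, 4) < 1024 is n = 14 (where E[X] = 1001/1024 ≈ 0.978). Hence R_4(4) > 14, i.e. R_4(4) ≥ 15.

Largest n = 14; hence R_4(4) > 14.


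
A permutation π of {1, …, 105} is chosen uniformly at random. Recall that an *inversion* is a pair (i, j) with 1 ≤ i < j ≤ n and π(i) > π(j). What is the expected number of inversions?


Write X = Σ X_I over the C(105, 2) = 5460 pairs i < j, with X_I the indicator of one inversion.
There are 5460 indicators.
For each fixed pair i < j, the values π(i) and π(j) are two distinct elements of {1, …, 105} in uniformly random order; by symmetry P[π(i) > π(j)] = 1/2.
By linearity: E[X] = 5460 · (1/2) = C(105, 2) · (1/2) = 5460/2 = 2730 ≈ 2730.000.

E[X] = 2730 = 2730.000.


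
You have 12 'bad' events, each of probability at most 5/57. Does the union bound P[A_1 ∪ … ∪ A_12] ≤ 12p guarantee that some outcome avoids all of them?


Union bound: P[∪_{i=1}^{12} A_i] ≤ Σ_i P[A_i] ≤ 12·p = 12·(5/57) = 20/19.
Numerically: 20/19 ≈ 1.052632.
Is 20/19 < 1? NO.
Since the bound 20/19 is ≥ 1, the union bound is uninformative here; it does NOT by itself certify existence.

12·p = 20/19 ≈ 1.052632; existence NOT certified by the union bound.


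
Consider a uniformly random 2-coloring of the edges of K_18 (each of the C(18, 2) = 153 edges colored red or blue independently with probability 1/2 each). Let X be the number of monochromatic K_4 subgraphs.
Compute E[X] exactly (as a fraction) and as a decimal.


Let X = Σ_S X_S over the C(18, 4) = 3060 subsets S of size 4, where X_S = 1 if the K_4 on S is monochromatic.
For a fixed S, the K_4 on S has C(4, 2) = 6 edges. P[all 6 edges red] = (1/2)^6, and likewise for blue, so P[monochromatic] = 2·(1/2)^6 = 2^{1 − 6} = 1/32.
By linearity: E[X] = C(18, 4) · 2^{1 − 6} = 3060 · 1/32 = 765/8.
Numerically: E[X] ≈ 95.625000.

E[X] = C(18,4)·2^(1−C(4,2)) = 765/8 ≈ 95.625000.


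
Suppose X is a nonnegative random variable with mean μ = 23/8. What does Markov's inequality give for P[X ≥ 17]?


μ = E[X] = 23/8, a = 17.
Markov: P[X ≥ 17] ≤ μ/a = (23/8)/17 = 23/136.
Numerically: ≈ 0.16912.
(Since a = 17 > μ = 2.87500, the bound 23/136 is < 1 and informative.)

P[X ≥ 17] ≤ 23/136 ≈ 0.16912.


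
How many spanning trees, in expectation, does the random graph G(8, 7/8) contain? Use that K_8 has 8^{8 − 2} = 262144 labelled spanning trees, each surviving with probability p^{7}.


K_8 has 8^{8 − 2} = 262144 labelled spanning trees.
For each such spanning tree H, let X_H = 1 if all 7 edges of H are present in G. Then P[X_H = 1] = p^{7} = (7/8)^{7} = 823543/2097152.
By linearity of expectation: E[X] = Σ_H E[X_H] = 262144 · p^{7} = 262144 · 823543/2097152 = 823543/8.
Numerically: E[X] ≈ 102943.

E[X] = 262144 · (7/8)^{7} = 823543/8 ≈ 102943.


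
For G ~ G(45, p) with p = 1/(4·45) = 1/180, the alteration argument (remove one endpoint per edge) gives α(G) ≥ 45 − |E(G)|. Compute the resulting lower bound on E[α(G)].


E[|E(G)|] = C(45, 2)·p = 990 · (1/180) = 11/2.
E[α(G)] ≥ n − E[|E(G)|] = 45 − 11/2 = 79/2.
Numerically: ≈ 39.50000.
(This is only a lower bound; the true E[α(G)] may be larger.)

E[α(G)] ≥ 79/2 ≈ 39.50000.


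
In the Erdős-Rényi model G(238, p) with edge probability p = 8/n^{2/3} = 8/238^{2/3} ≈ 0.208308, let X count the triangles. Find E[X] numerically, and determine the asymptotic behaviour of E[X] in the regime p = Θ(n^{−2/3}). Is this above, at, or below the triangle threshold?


Number of potential triangles: C(238, 3) = 2218636.
Each occurs with probability p³ ≈ (0.208308)³ ≈ 9.03890968e-03.
By linearity: E[X] = C(238, 3)·p³ ≈ 2218636 · 9.03890968e-03 ≈ 20054.050420.
Since α = 2/3 < 1, p = c/n^{2/3} ≫ 1/n is above the triangle threshold p ~ 1/n. Asymptotically E[X] ~ (c³/6)·n^{3(1−α)} = (8³/6)·n^{1} → ∞; triangles are abundant w.h.p.

E[X] ≈ 20054.050420; in regime p = Θ(1/n^{2/3}) E[X] diverges (above the triangle threshold p ~ 1/n).


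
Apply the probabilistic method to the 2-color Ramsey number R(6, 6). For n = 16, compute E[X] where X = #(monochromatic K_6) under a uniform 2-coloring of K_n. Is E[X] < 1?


E[X] = C(16, 6) · 2^{1 − 15} = 8008 · 2^{−14} = 8008/16384.
As a reduced fraction: E[X] = 1001/2048 ≈ 0.4888.
Is E[X] < 1? YES.
Since E[X] < 1, there exists a 2-coloring of K_{16} with no monochromatic K_6; hence R(6, 6) > 16.

E[X] = 1001/2048 ≈ 0.4888; E[X] < 1, so R(6, 6) > 16.


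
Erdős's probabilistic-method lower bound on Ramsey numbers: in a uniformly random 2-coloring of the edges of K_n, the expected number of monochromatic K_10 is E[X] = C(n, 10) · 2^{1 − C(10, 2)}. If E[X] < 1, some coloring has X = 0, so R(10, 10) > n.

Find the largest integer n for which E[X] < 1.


We need C(n, 10) · 2^{1 − 45} < 1, i.e. C(n, 10) < 2^{45 − 1} = 17592186044416.
Check values of n near the boundary:
  n = 97: C(97, 10) = 12576469727536; 12576469727536 < 17592186044416? YES
  n = 98: C(98, 10) = 14005614014756; 14005614014756 < 17592186044416? YES
  n = 99: C(99, 10) = 15579278510796; 15579278510796 < 17592186044416? YES
  n = 100: C(100, 10) = 17310309456440; 17310309456440 < 17592186044416? YES
  n = 101: C(101, 10) = 19212541264840; 19212541264840 < 17592186044416? NO
  n = 102: C(102, 10) = 21300860967540; 21300860967540 < 17592186044416? NO
  n = 103: C(103, 10) = 23591276125340; 23591276125340 < 17592186044416? NO
The largest n with C(n, 10) < 17592186044416 is n = 100 (where E[X] = 2163788682055/2199023255552 ≈ 0.984). Hence R(10, 10) > 100, i.e. R(10, 10) ≥ 101.

Largest n = 100; hence R(10, 10) > 100.


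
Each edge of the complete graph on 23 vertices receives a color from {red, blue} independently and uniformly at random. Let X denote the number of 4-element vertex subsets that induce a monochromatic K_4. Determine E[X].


Let X = Σ_S X_S over the C(23, 4) = 8855 subsets S of size 4, where X_S = 1 if the K_4 on S is monochromatic.
For a fixed S, the K_4 on S has C(4, 2) = 6 edges. P[all 6 edges red] = (1/2)^6, and likewise for blue, so P[monochromatic] = 2·(1/2)^6 = 2^{1 − 6} = 1/32.
By linearity of expectation: E[X] = C(23, 4) · 2^{1 − 6} = 8855 · 1/32 = 8855/32.
Numerically: E[X] ≈ 276.7188.

E[X] = C(23,4)·2^(1−C(4,2)) = 8855/32 ≈ 276.7188.


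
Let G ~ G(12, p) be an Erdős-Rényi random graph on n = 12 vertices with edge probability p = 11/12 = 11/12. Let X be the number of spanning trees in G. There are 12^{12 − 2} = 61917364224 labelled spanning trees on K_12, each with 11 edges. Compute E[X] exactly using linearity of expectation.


K_12 has 12^{12 − 2} = 61917364224 labelled spanning trees.
For each such spanning tree H, let X_H = 1 if all 11 edges of H are present in G. Then P[X_H = 1] = p^{11} = (11/12)^{11} = 285311670611/743008370688.
By linearity: E[X] = Σ_H E[X_H] = 61917364224 · p^{11} = 61917364224 · 285311670611/743008370688 = 285311670611/12.
Numerically: E[X] ≈ 2.3776e+10.

E[X] = 61917364224 · (11/12)^{11} = 285311670611/12 ≈ 2.3776e+10.


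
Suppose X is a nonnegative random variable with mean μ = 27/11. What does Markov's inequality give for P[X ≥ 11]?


μ = E[X] = 27/11, a = 11.
Markov: P[X ≥ 11] ≤ μ/a = (27/11)/11 = 27/121.
Numerically: ≈ 0.22314.
(Since a = 11 > μ = 2.45455, the bound 27/121 is < 1 and informative.)

P[X ≥ 11] ≤ 27/121 ≈ 0.22314.


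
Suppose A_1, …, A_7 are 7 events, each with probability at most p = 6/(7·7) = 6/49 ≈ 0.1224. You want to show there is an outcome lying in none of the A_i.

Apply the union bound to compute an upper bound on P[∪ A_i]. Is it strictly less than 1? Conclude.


Union bound: P[∪_{i=1}^{7} A_i] ≤ Σ_i P[A_i] ≤ 7·p = 7·(6/49) = 6/7.
Numerically: 6/7 ≈ 0.8571.
Is 6/7 < 1? YES.
Since P[∪ A_i] ≤ 6/7 < 1, the complement has P[∩ A_i^c] ≥ 1 − 6/7 = 1/7 > 0, so some outcome avoids every A_i.

7·p = 6/7 ≈ 0.8571; existence CERTIFIED by the union bound.


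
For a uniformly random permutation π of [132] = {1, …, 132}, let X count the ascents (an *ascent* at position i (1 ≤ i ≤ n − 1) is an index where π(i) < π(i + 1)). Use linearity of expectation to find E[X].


Write X = Σ X_I over i = 1, …, 131, with X_I the indicator of one ascent.
There are 131 indicators.
For each fixed i, the pair (π(i), π(i+1)) is a uniformly random ordered pair of distinct values from {1, …, 132}; by symmetry P[π(i) < π(i+1)] = 1/2.
By linearity: E[X] = 131 · (1/2) = (132 − 1) · (1/2) = 131/2 ≈ 65.5000.

E[X] = 131/2 = 65.5000.


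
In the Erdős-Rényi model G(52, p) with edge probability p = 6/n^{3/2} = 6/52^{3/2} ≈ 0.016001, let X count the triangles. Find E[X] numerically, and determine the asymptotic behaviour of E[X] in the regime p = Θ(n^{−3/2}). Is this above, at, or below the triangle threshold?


Number of potential triangles: C(52, 3) = 22100.
Each occurs with probability p³ ≈ (0.016001)³ ≈ 4.09674285e-06.
By linearity: E[X] = C(52, 3)·p³ ≈ 22100 · 4.09674285e-06 ≈ 0.090538.
Since α = 3/2 > 1, p = c/n^{3/2} = o(1/n) is below the triangle threshold p ~ 1/n. Asymptotically E[X] ~ (c³/6)·n^{3(1−α)} = (6³/6)·n^{-1.5} → 0, so by Markov's inequality G has no triangles w.h.p.

E[X] ≈ 0.090538; in regime p = Θ(1/n^{3/2}) E[X] tends to 0 (below the triangle threshold p ~ 1/n).


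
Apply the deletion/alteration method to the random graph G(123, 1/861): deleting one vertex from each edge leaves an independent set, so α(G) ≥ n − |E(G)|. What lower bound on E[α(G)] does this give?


E[|E(G)|] = C(123, 2)·p = 7503 · (1/861) = 61/7.
E[α(G)] ≥ n − E[|E(G)|] = 123 − 61/7 = 800/7.
Numerically: ≈ 114.28571.
(This is only a lower bound; the true E[α(G)] may be larger.)

E[α(G)] ≥ 800/7 ≈ 114.28571.


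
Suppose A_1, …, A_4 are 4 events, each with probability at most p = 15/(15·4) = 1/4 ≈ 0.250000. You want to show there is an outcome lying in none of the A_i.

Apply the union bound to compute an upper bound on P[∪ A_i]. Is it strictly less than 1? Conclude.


Union bound: P[∪_{i=1}^{4} A_i] ≤ Σ_i P[A_i] ≤ 4·p = 4·(1/4) = 1.
Numerically: 1 ≈ 1.000000.
Is 1 < 1? NO.
Since the bound 1 is ≥ 1, the union bound is uninformative here; it does NOT by itself certify existence.

4·p = 1 ≈ 1.000000; existence NOT certified by the union bound.


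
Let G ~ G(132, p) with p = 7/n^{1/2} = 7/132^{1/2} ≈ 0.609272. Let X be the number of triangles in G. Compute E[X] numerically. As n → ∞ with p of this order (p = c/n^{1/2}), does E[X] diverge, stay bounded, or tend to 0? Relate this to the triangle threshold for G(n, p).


Number of potential triangles: C(132, 3) = 374660.
Each occurs with probability p³ ≈ (0.609272)³ ≈ 2.26169076e-01.
By linearity: E[X] = C(132, 3)·p³ ≈ 374660 · 2.26169076e-01 ≈ 84736.505913.
Since α = 1/2 < 1, p = c/n^{1/2} ≫ 1/n is above the triangle threshold p ~ 1/n. Asymptotically E[X] ~ (c³/6)·n^{3(1−α)} = (7³/6)·n^{1.5} → ∞; triangles are abundant w.h.p.

E[X] ≈ 84736.505913; in regime p = Θ(1/n^{1/2}) E[X] diverges (above the triangle threshold p ~ 1/n).


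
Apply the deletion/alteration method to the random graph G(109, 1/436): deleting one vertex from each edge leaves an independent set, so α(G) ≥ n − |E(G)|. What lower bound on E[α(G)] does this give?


E[|E(G)|] = C(109, 2)·p = 5886 · (1/436) = 27/2.
E[α(G)] ≥ n − E[|E(G)|] = 109 − 27/2 = 191/2.
Numerically: ≈ 95.5000.
(This is only a lower bound; the true E[α(G)] may be larger.)

E[α(G)] ≥ 191/2 ≈ 95.5000.


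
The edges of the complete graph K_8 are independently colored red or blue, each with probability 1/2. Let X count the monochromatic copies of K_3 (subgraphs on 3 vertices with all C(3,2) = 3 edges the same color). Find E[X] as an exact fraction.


Let X = Σ_S X_S over the C(8, 3) = 56 subsets S of size 3, where X_S = 1 if the K_3 on S is monochromatic.
For a fixed S, the K_3 on S has C(3, 2) = 3 edges. P[all 3 edges red] = (1/2)^3, and likewise for blue, so P[monochromatic] = 2·(1/2)^3 = 2^{1 − 3} = 1/4.
By linearity: E[X] = C(8, 3) · 2^{1 − 3} = 56 · 1/4 = 14.
Numerically: E[X] ≈ 14.000000.

E[X] = C(8,3)·2^(1−C(3,2)) = 14 ≈ 14.000000.


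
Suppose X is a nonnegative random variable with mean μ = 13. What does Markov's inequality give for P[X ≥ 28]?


μ = E[X] = 13, a = 28.
Markov: P[X ≥ 28] ≤ μ/a = (13)/28 = 13/28.
Numerically: ≈ 0.464.
(Since a = 28 > μ = 13.000, the bound 13/28 is < 1 and informative.)

P[X ≥ 28] ≤ 13/28 ≈ 0.464.


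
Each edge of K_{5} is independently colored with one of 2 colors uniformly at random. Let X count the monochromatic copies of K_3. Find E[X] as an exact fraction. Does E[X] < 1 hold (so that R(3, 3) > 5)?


E[X] = C(5, 3) · 2^{1 − 3} = 10 · 2^{−2} = 10/4.
As a reduced fraction: E[X] = 5/2 ≈ 2.5000.
Is E[X] < 1? NO.
Since E[X] ≥ 1, the first-moment bound is inconclusive at n = 5; it does NOT by itself certify R(3, 3) > 5.

E[X] = 5/2 ≈ 2.5000; E[X] ≥ 1; first-moment method inconclusive here.


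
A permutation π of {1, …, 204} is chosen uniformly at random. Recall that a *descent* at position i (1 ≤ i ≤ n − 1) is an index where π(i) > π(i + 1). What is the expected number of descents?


Write X = Σ X_I over i = 1, …, 203, with X_I the indicator of one descent.
There are 203 indicators.
For each fixed i, the pair (π(i), π(i+1)) is a uniformly random ordered pair of distinct values from {1, …, 204}; by symmetry P[π(i) > π(i+1)] = 1/2.
By linearity: E[X] = 203 · (1/2) = (204 − 1) · (1/2) = 203/2 ≈ 101.5000.

E[X] = 203/2 = 101.5000.


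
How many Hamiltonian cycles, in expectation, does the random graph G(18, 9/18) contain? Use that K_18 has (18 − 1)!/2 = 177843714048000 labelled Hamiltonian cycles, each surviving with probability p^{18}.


K_18 has (18 − 1)!/2 = 177843714048000 labelled Hamiltonian cycles.
For each such Hamiltonian cycle H, let X_H = 1 if all 18 edges of H are present in G. Then P[X_H = 1] = p^{18} = (1/2)^{18} = 1/262144.
By linearity of expectation: E[X] = Σ_H E[X_H] = 177843714048000 · p^{18} = 177843714048000 · 1/262144 = 10854718875/16.
Numerically: E[X] ≈ 6.7842e+08.

E[X] = 177843714048000 · (1/2)^{18} = 10854718875/16 ≈ 6.7842e+08.


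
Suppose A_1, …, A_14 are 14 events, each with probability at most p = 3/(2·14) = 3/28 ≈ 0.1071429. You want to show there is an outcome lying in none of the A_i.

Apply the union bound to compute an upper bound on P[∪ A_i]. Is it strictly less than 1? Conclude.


Union bound: P[∪_{i=1}^{14} A_i] ≤ Σ_i P[A_i] ≤ 14·p = 14·(3/28) = 3/2.
Numerically: 3/2 ≈ 1.5000000.
Is 3/2 < 1? NO.
Since the bound 3/2 is ≥ 1, the union bound is uninformative here; it does NOT by itself certify existence.

14·p = 3/2 ≈ 1.5000000; existence NOT certified by the union bound.


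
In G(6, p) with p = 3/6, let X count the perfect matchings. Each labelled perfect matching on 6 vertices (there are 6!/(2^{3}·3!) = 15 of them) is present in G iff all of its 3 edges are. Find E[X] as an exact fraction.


K_6 has 6!/(2^{3}·3!) = 15 labelled perfect matchings.
For each such perfect matching H, let X_H = 1 if all 3 edges of H are present in G. Then P[X_H = 1] = p^{3} = (1/2)^{3} = 1/8.
Summing the indicators: E[X] = Σ_H E[X_H] = 15 · p^{3} = 15 · 1/8 = 15/8.
Numerically: E[X] ≈ 1.875.

E[X] = 15 · (1/2)^{3} = 15/8 ≈ 1.875.


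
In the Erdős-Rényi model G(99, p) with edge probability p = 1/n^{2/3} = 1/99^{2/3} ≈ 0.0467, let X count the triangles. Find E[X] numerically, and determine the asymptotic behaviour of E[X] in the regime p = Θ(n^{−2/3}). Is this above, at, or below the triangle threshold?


Number of potential triangles: C(99, 3) = 156849.
Each occurs with probability p³ ≈ (0.0467)³ ≈ 1.02030e-04.
By linearity: E[X] = C(99, 3)·p³ ≈ 156849 · 1.02030e-04 ≈ 16.003.
Since α = 2/3 < 1, p = c/n^{2/3} ≫ 1/n is above the triangle threshold p ~ 1/n. Asymptotically E[X] ~ (c³/6)·n^{3(1−α)} = (1³/6)·n^{1} → ∞; triangles are abundant w.h.p.

E[X] ≈ 16.003; in regime p = Θ(1/n^{2/3}) E[X] diverges (above the triangle threshold p ~ 1/n).


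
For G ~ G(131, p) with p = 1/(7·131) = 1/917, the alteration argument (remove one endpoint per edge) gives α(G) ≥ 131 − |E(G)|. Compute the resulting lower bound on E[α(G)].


E[|E(G)|] = C(131, 2)·p = 8515 · (1/917) = 65/7.
E[α(G)] ≥ n − E[|E(G)|] = 131 − 65/7 = 852/7.
Numerically: ≈ 121.71429.
(This is only a lower bound; the true E[α(G)] may be larger.)

E[α(G)] ≥ 852/7 ≈ 121.71429.


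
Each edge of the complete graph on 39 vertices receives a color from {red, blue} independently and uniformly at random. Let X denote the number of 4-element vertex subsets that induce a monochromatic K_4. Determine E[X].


Let X = Σ_S X_S over the C(39, 4) = 82251 subsets S of size 4, where X_S = 1 if the K_4 on S is monochromatic.
For a fixed S, the K_4 on S has C(4, 2) = 6 edges. P[all 6 edges red] = (1/2)^6, and likewise for blue, so P[monochromatic] = 2·(1/2)^6 = 2^{1 − 6} = 1/32.
Summing: E[X] = C(39, 4) · 2^{1 − 6} = 82251 · 1/32 = 82251/32.
Numerically: E[X] ≈ 2570.343750.

E[X] = C(39,4)·2^(1−C(4,2)) = 82251/32 ≈ 2570.343750.


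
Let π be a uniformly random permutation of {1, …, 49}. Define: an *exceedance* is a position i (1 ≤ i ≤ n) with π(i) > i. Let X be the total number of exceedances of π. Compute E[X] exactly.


Write X = Σ_{i=1}^{49} X_i, where X_i = 1_{π(i) > i}.
For each fixed i, π(i) is uniform over {1, …, 49} (marginal of a uniform permutation), so P[π(i) > i] = (n − i)/n. Summing: Σ_{i=1}^{49} (n − i)/n = (0 + 1 + … + 48)/49 = 49(49 − 1)/(2·49) = (49 − 1)/2.
Hence E[X] = Σ_{i=1}^{49} (49 − i)/49 = 24 ≈ 24.00000.

E[X] = 24 = 24.00000.


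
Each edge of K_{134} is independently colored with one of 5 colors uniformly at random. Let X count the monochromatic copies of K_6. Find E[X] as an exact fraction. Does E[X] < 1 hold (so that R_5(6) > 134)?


E[X] = C(134, 6) · 5^{1 − 15} = 7177979809 · 5^{−14} = 7177979809/6103515625.
As a reduced fraction: E[X] = 7177979809/6103515625 ≈ 1.17604.
Is E[X] < 1? NO.
Since E[X] ≥ 1, the first-moment bound is inconclusive at n = 134; it does NOT by itself certify R_5(6) > 134.

E[X] = 7177979809/6103515625 ≈ 1.17604; E[X] ≥ 1; first-moment method inconclusive here.


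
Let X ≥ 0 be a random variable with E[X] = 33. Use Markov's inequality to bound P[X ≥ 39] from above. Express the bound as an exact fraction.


μ = E[X] = 33, a = 39.
Markov: P[X ≥ 39] ≤ μ/a = (33)/39 = 11/13.
Numerically: ≈ 0.8462.
(Since a = 39 > μ = 33.0000, the bound 11/13 is < 1 and informative.)

P[X ≥ 39] ≤ 11/13 ≈ 0.8462.


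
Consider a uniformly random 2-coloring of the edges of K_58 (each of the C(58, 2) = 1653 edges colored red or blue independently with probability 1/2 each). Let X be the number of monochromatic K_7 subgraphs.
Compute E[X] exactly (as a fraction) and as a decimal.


Let X = Σ_S X_S over the C(58, 7) = 300674088 subsets S of size 7, where X_S = 1 if the K_7 on S is monochromatic.
For a fixed S, the K_7 on S has C(7, 2) = 21 edges. P[all 21 edges red] = (1/2)^21, and likewise for blue, so P[monochromatic] = 2·(1/2)^21 = 2^{1 − 21} = 1/1048576.
By linearity of expectation: E[X] = C(58, 7) · 2^{1 − 21} = 300674088 · 1/1048576 = 37584261/131072.
Numerically: E[X] ≈ 286.745155.

E[X] = C(58,7)·2^(1−C(7,2)) = 37584261/131072 ≈ 286.745155.
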